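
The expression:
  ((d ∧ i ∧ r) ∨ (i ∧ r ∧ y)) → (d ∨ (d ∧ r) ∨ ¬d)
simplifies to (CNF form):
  True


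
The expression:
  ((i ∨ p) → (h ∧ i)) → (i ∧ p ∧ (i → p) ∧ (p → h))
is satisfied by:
  {p: True, i: True, h: False}
  {p: True, i: False, h: False}
  {p: True, h: True, i: True}
  {p: True, h: True, i: False}
  {i: True, h: False, p: False}


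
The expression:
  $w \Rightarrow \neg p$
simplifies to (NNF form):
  $\neg p \vee \neg w$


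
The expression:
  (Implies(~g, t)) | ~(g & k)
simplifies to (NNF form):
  True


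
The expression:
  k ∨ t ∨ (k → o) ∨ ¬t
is always true.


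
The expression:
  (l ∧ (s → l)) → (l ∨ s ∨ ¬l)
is always true.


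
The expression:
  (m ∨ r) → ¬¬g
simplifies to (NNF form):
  g ∨ (¬m ∧ ¬r)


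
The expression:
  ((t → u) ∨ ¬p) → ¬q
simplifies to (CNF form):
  (p ∨ ¬q) ∧ (t ∨ ¬q) ∧ (¬q ∨ ¬u)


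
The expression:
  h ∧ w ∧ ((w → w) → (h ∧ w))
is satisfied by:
  {h: True, w: True}


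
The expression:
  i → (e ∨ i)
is always true.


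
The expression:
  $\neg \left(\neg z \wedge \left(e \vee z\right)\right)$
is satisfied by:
  {z: True, e: False}
  {e: False, z: False}
  {e: True, z: True}


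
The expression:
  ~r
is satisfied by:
  {r: False}


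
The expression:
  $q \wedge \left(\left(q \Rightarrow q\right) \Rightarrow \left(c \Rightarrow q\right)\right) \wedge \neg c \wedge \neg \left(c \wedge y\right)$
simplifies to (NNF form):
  $q \wedge \neg c$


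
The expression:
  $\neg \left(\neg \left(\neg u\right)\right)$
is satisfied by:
  {u: False}


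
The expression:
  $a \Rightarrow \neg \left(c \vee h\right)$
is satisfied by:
  {c: False, a: False, h: False}
  {h: True, c: False, a: False}
  {c: True, h: False, a: False}
  {h: True, c: True, a: False}
  {a: True, h: False, c: False}


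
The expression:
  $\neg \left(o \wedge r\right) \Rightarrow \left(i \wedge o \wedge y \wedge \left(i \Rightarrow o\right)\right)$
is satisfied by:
  {r: True, i: True, o: True, y: True}
  {r: True, i: True, o: True, y: False}
  {r: True, o: True, y: True, i: False}
  {r: True, o: True, y: False, i: False}
  {i: True, o: True, y: True, r: False}


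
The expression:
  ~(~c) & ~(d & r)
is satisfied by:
  {c: True, d: False, r: False}
  {c: True, r: True, d: False}
  {c: True, d: True, r: False}


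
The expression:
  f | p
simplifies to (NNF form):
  f | p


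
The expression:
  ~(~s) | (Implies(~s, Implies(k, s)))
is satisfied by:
  {s: True, k: False}
  {k: False, s: False}
  {k: True, s: True}


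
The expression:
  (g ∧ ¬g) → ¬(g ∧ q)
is always true.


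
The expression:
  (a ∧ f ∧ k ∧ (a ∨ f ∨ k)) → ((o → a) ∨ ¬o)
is always true.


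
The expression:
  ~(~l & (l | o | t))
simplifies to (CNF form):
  (l | ~o) & (l | ~t)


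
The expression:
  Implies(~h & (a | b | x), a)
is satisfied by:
  {a: True, h: True, b: False, x: False}
  {a: True, x: True, h: True, b: False}
  {a: True, h: True, b: True, x: False}
  {a: True, x: True, h: True, b: True}
  {a: True, b: False, h: False, x: False}
  {a: True, x: True, b: False, h: False}
  {a: True, b: True, h: False, x: False}
  {a: True, x: True, b: True, h: False}
  {h: True, x: False, b: False, a: False}
  {x: True, h: True, b: False, a: False}
  {h: True, b: True, x: False, a: False}
  {x: True, h: True, b: True, a: False}
  {x: False, b: False, h: False, a: False}


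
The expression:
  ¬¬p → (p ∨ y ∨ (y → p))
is always true.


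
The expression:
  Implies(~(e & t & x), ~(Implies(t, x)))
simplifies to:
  t & (e | ~x)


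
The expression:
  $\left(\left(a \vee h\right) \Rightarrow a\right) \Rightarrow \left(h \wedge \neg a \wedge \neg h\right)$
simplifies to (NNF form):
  $h \wedge \neg a$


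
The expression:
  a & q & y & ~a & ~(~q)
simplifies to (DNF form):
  False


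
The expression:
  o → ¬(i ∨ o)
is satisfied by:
  {o: False}


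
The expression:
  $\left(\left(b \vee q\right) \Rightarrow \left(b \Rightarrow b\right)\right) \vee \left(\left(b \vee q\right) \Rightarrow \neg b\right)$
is always true.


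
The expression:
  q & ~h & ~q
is never true.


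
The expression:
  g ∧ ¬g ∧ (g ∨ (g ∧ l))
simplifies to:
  False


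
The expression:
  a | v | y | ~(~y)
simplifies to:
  a | v | y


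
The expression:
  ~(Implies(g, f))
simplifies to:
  g & ~f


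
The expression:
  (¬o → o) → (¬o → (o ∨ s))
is always true.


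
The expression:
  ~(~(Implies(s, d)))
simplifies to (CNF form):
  d | ~s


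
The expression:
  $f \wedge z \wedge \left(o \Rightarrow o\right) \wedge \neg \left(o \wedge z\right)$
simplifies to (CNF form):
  $f \wedge z \wedge \neg o$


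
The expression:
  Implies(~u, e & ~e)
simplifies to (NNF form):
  u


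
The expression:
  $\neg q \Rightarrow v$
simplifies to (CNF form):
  $q \vee v$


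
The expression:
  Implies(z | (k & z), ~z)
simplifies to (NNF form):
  ~z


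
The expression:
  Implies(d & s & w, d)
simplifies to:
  True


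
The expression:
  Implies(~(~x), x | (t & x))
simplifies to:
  True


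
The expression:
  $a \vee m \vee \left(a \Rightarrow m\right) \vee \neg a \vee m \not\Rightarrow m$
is always true.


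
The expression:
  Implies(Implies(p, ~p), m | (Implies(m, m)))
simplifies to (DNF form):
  True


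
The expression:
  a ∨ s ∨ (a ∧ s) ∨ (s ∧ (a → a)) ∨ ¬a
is always true.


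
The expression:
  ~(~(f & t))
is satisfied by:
  {t: True, f: True}


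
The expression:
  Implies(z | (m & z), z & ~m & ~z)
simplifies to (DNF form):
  ~z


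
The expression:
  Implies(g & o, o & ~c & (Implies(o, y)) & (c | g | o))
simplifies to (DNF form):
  ~g | ~o | (y & ~c)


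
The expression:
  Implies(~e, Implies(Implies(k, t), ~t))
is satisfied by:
  {e: True, t: False}
  {t: False, e: False}
  {t: True, e: True}


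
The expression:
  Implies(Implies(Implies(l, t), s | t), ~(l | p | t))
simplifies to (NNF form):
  ~l & ~t & (~p | ~s)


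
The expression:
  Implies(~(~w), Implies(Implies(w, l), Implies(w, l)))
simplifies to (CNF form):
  True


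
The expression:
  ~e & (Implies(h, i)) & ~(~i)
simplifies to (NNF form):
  i & ~e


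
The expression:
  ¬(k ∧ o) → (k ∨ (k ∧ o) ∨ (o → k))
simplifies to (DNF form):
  k ∨ ¬o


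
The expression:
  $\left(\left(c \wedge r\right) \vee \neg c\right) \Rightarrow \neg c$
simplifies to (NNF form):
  $\neg c \vee \neg r$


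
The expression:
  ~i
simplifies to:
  ~i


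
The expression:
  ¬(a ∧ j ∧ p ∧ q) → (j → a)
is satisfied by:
  {a: True, j: False}
  {j: False, a: False}
  {j: True, a: True}


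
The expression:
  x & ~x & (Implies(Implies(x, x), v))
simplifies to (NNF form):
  False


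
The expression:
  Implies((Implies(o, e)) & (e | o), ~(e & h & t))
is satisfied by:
  {h: False, e: False, t: False}
  {t: True, h: False, e: False}
  {e: True, h: False, t: False}
  {t: True, e: True, h: False}
  {h: True, t: False, e: False}
  {t: True, h: True, e: False}
  {e: True, h: True, t: False}


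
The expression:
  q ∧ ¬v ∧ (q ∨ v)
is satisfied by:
  {q: True, v: False}


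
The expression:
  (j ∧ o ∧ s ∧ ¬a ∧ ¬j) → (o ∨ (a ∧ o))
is always true.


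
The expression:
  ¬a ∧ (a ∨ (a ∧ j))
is never true.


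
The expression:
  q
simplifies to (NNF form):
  q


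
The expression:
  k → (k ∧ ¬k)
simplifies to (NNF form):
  ¬k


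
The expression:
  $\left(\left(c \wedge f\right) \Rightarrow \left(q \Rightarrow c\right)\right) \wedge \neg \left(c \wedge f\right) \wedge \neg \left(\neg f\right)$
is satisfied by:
  {f: True, c: False}


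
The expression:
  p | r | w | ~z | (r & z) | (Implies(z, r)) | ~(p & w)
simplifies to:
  True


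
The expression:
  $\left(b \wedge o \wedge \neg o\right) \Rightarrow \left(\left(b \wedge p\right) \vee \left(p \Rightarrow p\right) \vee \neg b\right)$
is always true.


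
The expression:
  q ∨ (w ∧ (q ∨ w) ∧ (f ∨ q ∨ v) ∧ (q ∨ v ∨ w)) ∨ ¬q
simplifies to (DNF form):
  True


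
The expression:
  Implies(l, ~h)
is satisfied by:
  {l: False, h: False}
  {h: True, l: False}
  {l: True, h: False}


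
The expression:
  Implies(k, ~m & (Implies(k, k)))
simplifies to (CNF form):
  ~k | ~m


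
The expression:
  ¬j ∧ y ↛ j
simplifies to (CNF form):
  y ∧ ¬j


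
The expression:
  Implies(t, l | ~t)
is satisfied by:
  {l: True, t: False}
  {t: False, l: False}
  {t: True, l: True}


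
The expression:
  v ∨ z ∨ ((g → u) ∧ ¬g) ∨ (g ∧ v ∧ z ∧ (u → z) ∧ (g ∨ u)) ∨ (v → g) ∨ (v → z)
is always true.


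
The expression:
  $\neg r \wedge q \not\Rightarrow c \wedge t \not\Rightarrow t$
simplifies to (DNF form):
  $\text{False}$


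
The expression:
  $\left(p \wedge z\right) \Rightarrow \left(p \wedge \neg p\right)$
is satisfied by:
  {p: False, z: False}
  {z: True, p: False}
  {p: True, z: False}


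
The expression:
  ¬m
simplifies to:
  ¬m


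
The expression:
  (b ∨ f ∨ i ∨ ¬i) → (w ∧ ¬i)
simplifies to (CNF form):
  w ∧ ¬i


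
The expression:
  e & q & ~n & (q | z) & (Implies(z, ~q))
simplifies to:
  e & q & ~n & ~z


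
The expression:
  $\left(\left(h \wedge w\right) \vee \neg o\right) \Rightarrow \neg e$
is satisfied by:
  {o: True, w: False, h: False, e: False}
  {o: True, h: True, w: False, e: False}
  {o: True, w: True, h: False, e: False}
  {o: True, h: True, w: True, e: False}
  {o: False, w: False, h: False, e: False}
  {h: True, o: False, w: False, e: False}
  {w: True, o: False, h: False, e: False}
  {h: True, w: True, o: False, e: False}
  {e: True, o: True, w: False, h: False}
  {e: True, h: True, o: True, w: False}
  {e: True, o: True, w: True, h: False}


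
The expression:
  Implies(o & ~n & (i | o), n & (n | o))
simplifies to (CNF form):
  n | ~o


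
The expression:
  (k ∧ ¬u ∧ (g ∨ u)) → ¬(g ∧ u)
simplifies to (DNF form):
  True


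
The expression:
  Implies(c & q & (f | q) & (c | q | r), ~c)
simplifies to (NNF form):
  ~c | ~q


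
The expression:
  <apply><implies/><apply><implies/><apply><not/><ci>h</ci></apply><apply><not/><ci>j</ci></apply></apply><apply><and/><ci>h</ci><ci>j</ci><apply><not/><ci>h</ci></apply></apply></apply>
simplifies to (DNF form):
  <apply><and/><ci>j</ci><apply><not/><ci>h</ci></apply></apply>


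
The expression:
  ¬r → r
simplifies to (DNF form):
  r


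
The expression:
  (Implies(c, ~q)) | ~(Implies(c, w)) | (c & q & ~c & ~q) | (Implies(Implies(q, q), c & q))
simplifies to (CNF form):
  True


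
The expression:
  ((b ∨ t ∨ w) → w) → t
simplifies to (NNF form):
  t ∨ (b ∧ ¬w)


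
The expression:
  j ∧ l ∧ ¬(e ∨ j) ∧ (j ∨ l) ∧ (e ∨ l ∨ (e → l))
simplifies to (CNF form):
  False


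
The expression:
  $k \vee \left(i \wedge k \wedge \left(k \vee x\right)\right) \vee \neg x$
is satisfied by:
  {k: True, x: False}
  {x: False, k: False}
  {x: True, k: True}


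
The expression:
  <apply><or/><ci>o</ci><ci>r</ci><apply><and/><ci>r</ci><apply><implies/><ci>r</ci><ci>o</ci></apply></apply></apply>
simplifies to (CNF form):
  <apply><or/><ci>o</ci><ci>r</ci></apply>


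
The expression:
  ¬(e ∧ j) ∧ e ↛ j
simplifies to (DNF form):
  e ∧ ¬j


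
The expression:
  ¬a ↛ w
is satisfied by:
  {w: True, a: False}
  {a: False, w: False}
  {a: True, w: True}


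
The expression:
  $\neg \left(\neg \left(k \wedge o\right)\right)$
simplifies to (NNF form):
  $k \wedge o$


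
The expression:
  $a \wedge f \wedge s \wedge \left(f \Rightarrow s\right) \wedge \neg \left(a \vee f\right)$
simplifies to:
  $\text{False}$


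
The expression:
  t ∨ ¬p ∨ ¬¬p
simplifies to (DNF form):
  True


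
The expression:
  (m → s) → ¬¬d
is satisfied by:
  {d: True, m: True, s: False}
  {d: True, m: False, s: False}
  {d: True, s: True, m: True}
  {d: True, s: True, m: False}
  {m: True, s: False, d: False}


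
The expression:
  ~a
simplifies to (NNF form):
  ~a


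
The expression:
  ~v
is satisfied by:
  {v: False}


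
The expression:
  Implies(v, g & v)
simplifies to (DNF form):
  g | ~v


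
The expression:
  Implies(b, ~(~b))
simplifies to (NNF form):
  True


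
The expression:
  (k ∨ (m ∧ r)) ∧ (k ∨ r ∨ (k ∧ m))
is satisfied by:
  {k: True, m: True, r: True}
  {k: True, m: True, r: False}
  {k: True, r: True, m: False}
  {k: True, r: False, m: False}
  {m: True, r: True, k: False}


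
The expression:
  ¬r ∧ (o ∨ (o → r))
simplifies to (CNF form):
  ¬r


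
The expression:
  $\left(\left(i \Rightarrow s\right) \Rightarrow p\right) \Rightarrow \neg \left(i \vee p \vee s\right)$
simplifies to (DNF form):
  $\left(s \wedge \neg p\right) \vee \left(\neg i \wedge \neg p\right)$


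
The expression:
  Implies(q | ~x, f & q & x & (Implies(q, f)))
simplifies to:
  x & (f | ~q)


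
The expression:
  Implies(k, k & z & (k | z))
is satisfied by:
  {z: True, k: False}
  {k: False, z: False}
  {k: True, z: True}


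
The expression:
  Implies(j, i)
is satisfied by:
  {i: True, j: False}
  {j: False, i: False}
  {j: True, i: True}


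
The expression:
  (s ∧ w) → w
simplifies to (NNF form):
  True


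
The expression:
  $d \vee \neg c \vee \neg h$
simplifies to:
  $d \vee \neg c \vee \neg h$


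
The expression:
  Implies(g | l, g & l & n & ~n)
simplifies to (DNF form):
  ~g & ~l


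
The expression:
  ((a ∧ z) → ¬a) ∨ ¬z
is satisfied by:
  {z: False, a: False}
  {a: True, z: False}
  {z: True, a: False}


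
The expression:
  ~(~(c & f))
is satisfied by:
  {c: True, f: True}


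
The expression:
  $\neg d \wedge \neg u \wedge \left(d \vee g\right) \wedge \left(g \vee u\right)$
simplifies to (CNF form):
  $g \wedge \neg d \wedge \neg u$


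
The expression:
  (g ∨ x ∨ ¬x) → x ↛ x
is never true.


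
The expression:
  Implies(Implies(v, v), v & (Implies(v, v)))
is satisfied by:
  {v: True}


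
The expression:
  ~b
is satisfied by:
  {b: False}


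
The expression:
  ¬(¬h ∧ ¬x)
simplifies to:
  h ∨ x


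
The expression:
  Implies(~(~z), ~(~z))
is always true.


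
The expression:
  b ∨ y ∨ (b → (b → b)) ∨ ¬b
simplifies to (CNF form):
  True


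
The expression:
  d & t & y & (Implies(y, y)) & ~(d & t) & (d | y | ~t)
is never true.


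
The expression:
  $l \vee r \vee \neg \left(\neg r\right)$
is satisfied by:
  {r: True, l: True}
  {r: True, l: False}
  {l: True, r: False}


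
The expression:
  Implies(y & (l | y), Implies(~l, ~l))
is always true.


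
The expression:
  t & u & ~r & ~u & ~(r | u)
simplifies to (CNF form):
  False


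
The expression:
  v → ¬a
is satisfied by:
  {v: False, a: False}
  {a: True, v: False}
  {v: True, a: False}


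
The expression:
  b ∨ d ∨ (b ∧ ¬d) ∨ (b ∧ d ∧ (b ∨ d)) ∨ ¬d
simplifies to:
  True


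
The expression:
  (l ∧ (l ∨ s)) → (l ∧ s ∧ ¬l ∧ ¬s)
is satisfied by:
  {l: False}


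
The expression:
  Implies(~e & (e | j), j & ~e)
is always true.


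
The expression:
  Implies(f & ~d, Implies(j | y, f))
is always true.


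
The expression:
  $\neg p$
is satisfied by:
  {p: False}


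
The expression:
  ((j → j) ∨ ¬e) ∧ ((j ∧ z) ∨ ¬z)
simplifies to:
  j ∨ ¬z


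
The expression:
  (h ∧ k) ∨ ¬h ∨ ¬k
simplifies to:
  True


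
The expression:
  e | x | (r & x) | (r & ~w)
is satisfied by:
  {r: True, x: True, e: True, w: False}
  {x: True, e: True, w: False, r: False}
  {r: True, x: True, e: True, w: True}
  {x: True, e: True, w: True, r: False}
  {x: True, r: True, w: False, e: False}
  {x: True, w: False, e: False, r: False}
  {x: True, r: True, w: True, e: False}
  {x: True, w: True, e: False, r: False}
  {r: True, e: True, w: False, x: False}
  {e: True, r: False, w: False, x: False}
  {r: True, e: True, w: True, x: False}
  {e: True, w: True, r: False, x: False}
  {r: True, w: False, e: False, x: False}


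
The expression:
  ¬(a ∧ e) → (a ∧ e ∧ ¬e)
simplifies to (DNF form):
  a ∧ e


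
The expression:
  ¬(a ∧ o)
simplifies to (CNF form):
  ¬a ∨ ¬o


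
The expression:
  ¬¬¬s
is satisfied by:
  {s: False}


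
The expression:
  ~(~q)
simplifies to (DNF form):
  q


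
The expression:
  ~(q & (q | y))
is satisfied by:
  {q: False}


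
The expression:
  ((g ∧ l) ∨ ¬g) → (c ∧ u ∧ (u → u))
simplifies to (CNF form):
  (c ∨ g) ∧ (c ∨ ¬l) ∧ (g ∨ u) ∧ (u ∨ ¬l)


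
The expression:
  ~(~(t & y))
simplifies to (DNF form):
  t & y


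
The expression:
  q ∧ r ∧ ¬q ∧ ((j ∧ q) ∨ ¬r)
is never true.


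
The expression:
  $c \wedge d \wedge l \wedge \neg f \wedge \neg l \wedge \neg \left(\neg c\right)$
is never true.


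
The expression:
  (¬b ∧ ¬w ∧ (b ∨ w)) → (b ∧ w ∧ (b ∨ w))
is always true.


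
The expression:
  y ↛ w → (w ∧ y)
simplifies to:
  w ∨ ¬y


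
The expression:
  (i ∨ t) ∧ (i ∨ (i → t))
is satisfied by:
  {i: True, t: True}
  {i: True, t: False}
  {t: True, i: False}


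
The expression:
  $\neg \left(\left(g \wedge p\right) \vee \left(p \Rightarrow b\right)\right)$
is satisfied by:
  {p: True, g: False, b: False}


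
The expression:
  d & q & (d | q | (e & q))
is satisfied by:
  {d: True, q: True}


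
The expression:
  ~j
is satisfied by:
  {j: False}


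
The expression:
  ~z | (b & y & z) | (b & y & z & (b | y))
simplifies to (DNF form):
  ~z | (b & y)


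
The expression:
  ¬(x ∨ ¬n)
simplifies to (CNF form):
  n ∧ ¬x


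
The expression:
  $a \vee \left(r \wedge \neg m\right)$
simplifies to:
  $a \vee \left(r \wedge \neg m\right)$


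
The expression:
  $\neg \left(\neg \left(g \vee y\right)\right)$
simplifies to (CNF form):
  $g \vee y$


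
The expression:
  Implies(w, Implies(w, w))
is always true.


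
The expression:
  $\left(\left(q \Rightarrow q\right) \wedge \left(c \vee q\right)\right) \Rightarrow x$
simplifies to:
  $x \vee \left(\neg c \wedge \neg q\right)$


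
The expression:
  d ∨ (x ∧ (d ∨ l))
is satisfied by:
  {x: True, d: True, l: True}
  {x: True, d: True, l: False}
  {d: True, l: True, x: False}
  {d: True, l: False, x: False}
  {x: True, l: True, d: False}


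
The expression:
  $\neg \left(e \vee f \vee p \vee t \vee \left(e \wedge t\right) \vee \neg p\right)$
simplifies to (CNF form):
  $\text{False}$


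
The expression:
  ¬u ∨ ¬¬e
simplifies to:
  e ∨ ¬u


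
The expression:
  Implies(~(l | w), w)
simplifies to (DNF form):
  l | w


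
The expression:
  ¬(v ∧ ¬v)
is always true.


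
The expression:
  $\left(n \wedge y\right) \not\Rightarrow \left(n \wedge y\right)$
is never true.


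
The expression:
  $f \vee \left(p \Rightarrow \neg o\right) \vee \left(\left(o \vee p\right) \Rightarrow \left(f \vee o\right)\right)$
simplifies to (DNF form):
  $\text{True}$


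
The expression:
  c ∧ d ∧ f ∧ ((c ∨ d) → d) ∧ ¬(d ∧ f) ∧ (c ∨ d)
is never true.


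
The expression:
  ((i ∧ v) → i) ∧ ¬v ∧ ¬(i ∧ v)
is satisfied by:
  {v: False}


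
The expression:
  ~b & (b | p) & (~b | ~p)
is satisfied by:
  {p: True, b: False}


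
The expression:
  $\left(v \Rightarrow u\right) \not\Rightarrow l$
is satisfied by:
  {u: True, v: False, l: False}
  {v: False, l: False, u: False}
  {u: True, v: True, l: False}


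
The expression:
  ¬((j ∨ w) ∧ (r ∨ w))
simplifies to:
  ¬w ∧ (¬j ∨ ¬r)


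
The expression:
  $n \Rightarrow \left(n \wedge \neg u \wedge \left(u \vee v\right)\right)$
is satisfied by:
  {v: True, u: False, n: False}
  {u: False, n: False, v: False}
  {v: True, u: True, n: False}
  {u: True, v: False, n: False}
  {n: True, v: True, u: False}


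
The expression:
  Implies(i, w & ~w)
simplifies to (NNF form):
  ~i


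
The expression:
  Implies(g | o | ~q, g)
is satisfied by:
  {q: True, g: True, o: False}
  {g: True, o: False, q: False}
  {q: True, g: True, o: True}
  {g: True, o: True, q: False}
  {q: True, o: False, g: False}


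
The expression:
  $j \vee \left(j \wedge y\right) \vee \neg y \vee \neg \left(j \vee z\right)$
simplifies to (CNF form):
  $j \vee \neg y \vee \neg z$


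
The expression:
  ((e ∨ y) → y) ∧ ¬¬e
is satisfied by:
  {e: True, y: True}


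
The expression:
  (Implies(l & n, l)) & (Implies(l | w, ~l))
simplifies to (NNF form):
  ~l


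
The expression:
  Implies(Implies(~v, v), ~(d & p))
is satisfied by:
  {p: False, v: False, d: False}
  {d: True, p: False, v: False}
  {v: True, p: False, d: False}
  {d: True, v: True, p: False}
  {p: True, d: False, v: False}
  {d: True, p: True, v: False}
  {v: True, p: True, d: False}


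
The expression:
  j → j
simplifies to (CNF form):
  True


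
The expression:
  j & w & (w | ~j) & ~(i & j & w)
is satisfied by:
  {j: True, w: True, i: False}


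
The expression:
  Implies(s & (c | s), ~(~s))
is always true.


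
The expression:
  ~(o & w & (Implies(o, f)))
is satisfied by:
  {w: False, o: False, f: False}
  {f: True, w: False, o: False}
  {o: True, w: False, f: False}
  {f: True, o: True, w: False}
  {w: True, f: False, o: False}
  {f: True, w: True, o: False}
  {o: True, w: True, f: False}


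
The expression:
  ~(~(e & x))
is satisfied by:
  {e: True, x: True}


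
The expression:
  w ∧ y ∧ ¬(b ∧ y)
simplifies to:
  w ∧ y ∧ ¬b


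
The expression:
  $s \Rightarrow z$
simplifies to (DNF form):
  $z \vee \neg s$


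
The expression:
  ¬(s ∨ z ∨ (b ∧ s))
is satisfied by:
  {z: False, s: False}


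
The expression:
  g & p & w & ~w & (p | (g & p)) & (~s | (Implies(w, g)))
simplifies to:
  False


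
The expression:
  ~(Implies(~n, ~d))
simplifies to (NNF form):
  d & ~n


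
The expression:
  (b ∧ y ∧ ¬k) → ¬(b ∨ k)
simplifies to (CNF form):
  k ∨ ¬b ∨ ¬y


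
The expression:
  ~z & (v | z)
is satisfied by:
  {v: True, z: False}


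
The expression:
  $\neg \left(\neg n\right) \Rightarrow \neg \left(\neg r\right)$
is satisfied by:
  {r: True, n: False}
  {n: False, r: False}
  {n: True, r: True}


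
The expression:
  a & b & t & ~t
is never true.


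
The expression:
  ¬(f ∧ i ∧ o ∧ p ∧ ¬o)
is always true.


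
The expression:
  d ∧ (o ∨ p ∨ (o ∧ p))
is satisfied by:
  {o: True, p: True, d: True}
  {o: True, d: True, p: False}
  {p: True, d: True, o: False}


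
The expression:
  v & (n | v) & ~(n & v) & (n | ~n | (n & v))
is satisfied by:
  {v: True, n: False}


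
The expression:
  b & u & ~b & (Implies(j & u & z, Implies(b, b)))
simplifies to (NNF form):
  False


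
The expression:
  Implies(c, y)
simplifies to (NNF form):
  y | ~c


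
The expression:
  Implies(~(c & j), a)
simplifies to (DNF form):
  a | (c & j)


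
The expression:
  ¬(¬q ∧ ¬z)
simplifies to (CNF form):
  q ∨ z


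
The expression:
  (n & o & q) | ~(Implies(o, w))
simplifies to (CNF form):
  o & (n | ~w) & (q | ~w)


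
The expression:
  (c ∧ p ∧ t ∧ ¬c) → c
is always true.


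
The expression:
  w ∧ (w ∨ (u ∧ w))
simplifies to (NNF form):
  w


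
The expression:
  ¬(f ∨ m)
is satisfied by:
  {f: False, m: False}


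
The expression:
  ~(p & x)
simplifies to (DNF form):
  ~p | ~x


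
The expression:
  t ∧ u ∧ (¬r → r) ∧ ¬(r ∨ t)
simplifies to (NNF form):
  False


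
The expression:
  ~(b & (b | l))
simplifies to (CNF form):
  ~b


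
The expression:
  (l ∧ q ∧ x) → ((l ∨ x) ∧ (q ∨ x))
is always true.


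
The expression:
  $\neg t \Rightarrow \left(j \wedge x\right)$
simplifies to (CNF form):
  $\left(j \vee t\right) \wedge \left(t \vee x\right)$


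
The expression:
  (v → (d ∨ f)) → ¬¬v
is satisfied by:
  {v: True}


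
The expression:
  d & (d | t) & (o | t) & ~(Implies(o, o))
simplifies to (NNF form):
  False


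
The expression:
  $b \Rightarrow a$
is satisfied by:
  {a: True, b: False}
  {b: False, a: False}
  {b: True, a: True}


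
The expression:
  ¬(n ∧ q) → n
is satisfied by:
  {n: True}


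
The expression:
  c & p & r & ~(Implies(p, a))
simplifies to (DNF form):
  c & p & r & ~a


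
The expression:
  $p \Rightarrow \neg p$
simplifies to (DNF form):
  $\neg p$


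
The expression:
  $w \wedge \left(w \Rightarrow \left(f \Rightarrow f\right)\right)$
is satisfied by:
  {w: True}


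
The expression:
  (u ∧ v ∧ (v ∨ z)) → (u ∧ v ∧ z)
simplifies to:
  z ∨ ¬u ∨ ¬v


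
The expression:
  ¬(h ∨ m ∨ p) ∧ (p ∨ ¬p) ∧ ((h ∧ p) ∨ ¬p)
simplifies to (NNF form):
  ¬h ∧ ¬m ∧ ¬p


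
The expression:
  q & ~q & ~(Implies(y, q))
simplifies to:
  False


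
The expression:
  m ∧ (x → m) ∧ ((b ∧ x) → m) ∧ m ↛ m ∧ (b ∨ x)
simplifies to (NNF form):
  False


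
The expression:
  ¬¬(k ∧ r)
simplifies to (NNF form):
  k ∧ r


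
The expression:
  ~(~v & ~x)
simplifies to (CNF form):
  v | x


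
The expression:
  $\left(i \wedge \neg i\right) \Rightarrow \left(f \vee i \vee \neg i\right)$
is always true.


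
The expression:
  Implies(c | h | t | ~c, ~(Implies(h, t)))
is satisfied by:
  {h: True, t: False}


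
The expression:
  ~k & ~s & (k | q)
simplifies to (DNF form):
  q & ~k & ~s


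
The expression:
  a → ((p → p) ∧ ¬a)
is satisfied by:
  {a: False}


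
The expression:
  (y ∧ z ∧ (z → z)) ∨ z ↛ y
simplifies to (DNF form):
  z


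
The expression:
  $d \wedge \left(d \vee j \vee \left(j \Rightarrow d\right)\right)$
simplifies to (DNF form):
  $d$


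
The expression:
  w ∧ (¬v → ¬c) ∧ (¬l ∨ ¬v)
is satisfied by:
  {w: True, c: False, l: False, v: False}
  {v: True, w: True, c: False, l: False}
  {l: True, w: True, c: False, v: False}
  {v: True, w: True, c: True, l: False}


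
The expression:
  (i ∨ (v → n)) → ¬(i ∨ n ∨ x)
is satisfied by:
  {v: True, n: False, i: False, x: False}
  {x: False, n: False, v: False, i: False}
  {x: True, v: True, n: False, i: False}


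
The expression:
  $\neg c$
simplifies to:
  $\neg c$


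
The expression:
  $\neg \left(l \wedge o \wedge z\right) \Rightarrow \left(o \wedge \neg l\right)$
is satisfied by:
  {o: True, z: True, l: False}
  {o: True, l: False, z: False}
  {o: True, z: True, l: True}


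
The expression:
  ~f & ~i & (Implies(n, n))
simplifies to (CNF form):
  ~f & ~i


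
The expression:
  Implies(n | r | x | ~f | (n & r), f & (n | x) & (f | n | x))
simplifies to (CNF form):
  f & (n | x | ~r)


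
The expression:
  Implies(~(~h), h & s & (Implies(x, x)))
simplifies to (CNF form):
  s | ~h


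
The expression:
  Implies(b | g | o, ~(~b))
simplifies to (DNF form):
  b | (~g & ~o)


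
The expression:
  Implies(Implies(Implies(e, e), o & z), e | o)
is always true.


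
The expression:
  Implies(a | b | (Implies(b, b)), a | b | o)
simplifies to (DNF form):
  a | b | o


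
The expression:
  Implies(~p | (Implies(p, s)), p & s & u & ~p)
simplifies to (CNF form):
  p & ~s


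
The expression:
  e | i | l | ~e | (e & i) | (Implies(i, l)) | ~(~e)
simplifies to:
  True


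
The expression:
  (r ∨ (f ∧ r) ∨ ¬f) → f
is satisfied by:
  {f: True}


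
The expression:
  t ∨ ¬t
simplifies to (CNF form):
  True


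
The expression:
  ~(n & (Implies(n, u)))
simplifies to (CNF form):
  ~n | ~u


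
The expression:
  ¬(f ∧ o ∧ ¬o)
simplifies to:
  True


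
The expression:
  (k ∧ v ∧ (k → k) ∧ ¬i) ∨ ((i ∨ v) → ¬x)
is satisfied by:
  {k: True, v: False, x: False, i: False}
  {k: False, v: False, x: False, i: False}
  {v: True, k: True, i: False, x: False}
  {v: True, i: False, k: False, x: False}
  {i: True, k: True, v: False, x: False}
  {i: True, k: False, v: False, x: False}
  {i: True, v: True, k: True, x: False}
  {i: True, v: True, k: False, x: False}
  {x: True, k: True, v: False, i: False}
  {x: True, k: False, v: False, i: False}
  {x: True, v: True, k: True, i: False}


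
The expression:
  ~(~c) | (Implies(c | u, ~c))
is always true.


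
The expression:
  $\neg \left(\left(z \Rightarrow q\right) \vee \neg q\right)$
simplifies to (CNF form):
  $\text{False}$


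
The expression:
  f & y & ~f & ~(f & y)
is never true.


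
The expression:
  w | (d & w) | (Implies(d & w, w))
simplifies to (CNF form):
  True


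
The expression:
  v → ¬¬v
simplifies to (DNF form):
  True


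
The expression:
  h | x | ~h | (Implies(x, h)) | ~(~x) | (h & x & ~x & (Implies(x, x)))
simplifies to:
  True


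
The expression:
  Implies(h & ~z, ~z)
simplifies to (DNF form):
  True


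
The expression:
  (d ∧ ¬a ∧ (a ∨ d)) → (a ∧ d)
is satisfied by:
  {a: True, d: False}
  {d: False, a: False}
  {d: True, a: True}


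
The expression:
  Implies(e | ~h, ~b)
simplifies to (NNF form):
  ~b | (h & ~e)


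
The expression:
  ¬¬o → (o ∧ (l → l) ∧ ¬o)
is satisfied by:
  {o: False}


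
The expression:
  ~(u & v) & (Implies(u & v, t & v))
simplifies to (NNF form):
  ~u | ~v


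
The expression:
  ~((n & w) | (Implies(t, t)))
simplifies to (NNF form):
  False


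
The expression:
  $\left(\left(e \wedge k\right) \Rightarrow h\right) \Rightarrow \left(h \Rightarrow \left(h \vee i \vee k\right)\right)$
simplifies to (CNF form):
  $\text{True}$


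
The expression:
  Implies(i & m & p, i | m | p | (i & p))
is always true.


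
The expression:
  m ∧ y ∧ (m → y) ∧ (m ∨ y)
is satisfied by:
  {m: True, y: True}


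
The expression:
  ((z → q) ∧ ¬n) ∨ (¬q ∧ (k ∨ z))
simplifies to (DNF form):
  (k ∧ ¬q) ∨ (z ∧ ¬q) ∨ ¬n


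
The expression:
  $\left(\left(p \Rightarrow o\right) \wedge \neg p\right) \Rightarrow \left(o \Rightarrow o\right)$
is always true.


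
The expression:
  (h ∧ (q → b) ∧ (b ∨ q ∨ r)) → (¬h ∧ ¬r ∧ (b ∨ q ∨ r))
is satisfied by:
  {q: True, h: False, b: False, r: False}
  {q: False, h: False, b: False, r: False}
  {r: True, q: True, h: False, b: False}
  {r: True, q: False, h: False, b: False}
  {b: True, q: True, h: False, r: False}
  {b: True, q: False, h: False, r: False}
  {r: True, b: True, q: True, h: False}
  {r: True, b: True, q: False, h: False}
  {h: True, q: True, r: False, b: False}
  {h: True, q: False, r: False, b: False}
  {r: True, h: True, q: True, b: False}


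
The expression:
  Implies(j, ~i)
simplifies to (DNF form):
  ~i | ~j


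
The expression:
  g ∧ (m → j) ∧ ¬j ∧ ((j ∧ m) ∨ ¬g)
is never true.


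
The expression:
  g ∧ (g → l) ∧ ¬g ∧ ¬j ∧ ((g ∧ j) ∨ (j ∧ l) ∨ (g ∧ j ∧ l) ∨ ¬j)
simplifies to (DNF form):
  False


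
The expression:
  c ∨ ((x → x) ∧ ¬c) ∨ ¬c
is always true.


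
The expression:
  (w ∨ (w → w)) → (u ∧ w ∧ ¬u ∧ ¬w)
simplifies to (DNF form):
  False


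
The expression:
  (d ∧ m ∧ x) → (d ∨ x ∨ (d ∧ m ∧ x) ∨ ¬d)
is always true.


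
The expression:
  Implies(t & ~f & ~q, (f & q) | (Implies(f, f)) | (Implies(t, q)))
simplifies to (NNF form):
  True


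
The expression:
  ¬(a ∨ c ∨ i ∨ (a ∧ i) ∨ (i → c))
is never true.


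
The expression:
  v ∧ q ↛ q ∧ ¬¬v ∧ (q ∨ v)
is never true.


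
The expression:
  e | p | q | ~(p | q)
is always true.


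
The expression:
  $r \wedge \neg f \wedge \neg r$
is never true.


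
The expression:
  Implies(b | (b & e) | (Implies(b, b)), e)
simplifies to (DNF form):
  e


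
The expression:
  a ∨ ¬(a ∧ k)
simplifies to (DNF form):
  True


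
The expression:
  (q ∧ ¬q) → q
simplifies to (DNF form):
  True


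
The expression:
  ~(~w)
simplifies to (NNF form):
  w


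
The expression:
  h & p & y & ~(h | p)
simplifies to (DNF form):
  False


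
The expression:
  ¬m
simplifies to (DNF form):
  ¬m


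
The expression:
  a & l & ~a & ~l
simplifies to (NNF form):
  False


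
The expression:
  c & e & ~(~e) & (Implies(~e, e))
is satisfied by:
  {c: True, e: True}


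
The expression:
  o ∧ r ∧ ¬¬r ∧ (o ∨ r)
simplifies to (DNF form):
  o ∧ r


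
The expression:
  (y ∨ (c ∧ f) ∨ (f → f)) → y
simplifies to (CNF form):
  y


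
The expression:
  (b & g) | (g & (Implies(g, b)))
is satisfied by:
  {b: True, g: True}


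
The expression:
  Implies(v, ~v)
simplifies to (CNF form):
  ~v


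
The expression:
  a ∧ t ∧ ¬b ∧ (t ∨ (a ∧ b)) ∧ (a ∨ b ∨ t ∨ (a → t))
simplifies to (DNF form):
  a ∧ t ∧ ¬b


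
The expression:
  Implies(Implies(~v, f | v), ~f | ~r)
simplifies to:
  ~f | ~r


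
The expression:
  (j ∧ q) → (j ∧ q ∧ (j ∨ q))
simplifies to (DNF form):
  True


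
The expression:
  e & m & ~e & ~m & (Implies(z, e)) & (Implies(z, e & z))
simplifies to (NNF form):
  False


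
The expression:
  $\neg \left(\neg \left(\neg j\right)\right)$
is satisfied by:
  {j: False}


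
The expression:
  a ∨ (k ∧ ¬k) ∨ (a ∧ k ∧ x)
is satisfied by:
  {a: True}


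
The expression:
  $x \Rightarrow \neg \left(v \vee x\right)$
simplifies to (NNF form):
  $\neg x$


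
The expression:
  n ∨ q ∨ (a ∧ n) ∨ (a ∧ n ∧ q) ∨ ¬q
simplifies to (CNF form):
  True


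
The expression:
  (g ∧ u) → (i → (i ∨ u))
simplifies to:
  True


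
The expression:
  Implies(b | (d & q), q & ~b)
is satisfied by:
  {b: False}


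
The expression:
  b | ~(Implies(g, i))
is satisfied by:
  {b: True, g: True, i: False}
  {b: True, i: False, g: False}
  {b: True, g: True, i: True}
  {b: True, i: True, g: False}
  {g: True, i: False, b: False}


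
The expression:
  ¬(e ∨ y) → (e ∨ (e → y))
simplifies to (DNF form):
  True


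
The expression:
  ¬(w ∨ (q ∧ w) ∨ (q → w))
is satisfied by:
  {q: True, w: False}


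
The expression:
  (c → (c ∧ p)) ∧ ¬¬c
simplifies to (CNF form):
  c ∧ p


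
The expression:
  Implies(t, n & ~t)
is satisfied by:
  {t: False}


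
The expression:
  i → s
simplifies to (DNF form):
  s ∨ ¬i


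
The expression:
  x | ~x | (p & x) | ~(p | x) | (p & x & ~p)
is always true.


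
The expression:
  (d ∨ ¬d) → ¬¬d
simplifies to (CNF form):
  d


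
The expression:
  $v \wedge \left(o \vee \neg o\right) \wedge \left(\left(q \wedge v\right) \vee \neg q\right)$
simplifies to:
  $v$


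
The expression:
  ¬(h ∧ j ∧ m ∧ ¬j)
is always true.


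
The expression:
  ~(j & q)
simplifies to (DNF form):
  ~j | ~q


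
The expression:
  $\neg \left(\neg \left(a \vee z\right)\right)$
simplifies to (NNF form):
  $a \vee z$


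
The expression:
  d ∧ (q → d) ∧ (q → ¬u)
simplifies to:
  d ∧ (¬q ∨ ¬u)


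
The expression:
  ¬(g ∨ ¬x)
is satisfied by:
  {x: True, g: False}


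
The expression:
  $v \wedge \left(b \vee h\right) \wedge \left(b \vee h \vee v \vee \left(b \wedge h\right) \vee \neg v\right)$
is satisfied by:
  {b: True, h: True, v: True}
  {b: True, v: True, h: False}
  {h: True, v: True, b: False}


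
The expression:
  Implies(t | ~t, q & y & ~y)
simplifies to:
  False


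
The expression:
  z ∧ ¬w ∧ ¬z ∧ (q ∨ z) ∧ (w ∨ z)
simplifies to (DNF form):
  False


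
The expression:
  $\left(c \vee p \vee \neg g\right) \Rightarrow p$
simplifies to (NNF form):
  $p \vee \left(g \wedge \neg c\right)$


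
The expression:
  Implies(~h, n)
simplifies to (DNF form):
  h | n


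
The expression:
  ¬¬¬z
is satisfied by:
  {z: False}


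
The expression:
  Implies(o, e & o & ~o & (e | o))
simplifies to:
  ~o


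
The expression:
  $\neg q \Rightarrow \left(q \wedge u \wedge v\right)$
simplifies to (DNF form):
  $q$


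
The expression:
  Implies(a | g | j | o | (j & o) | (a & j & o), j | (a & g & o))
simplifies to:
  j | (a & g & o) | (~a & ~g & ~o)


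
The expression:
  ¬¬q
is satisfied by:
  {q: True}


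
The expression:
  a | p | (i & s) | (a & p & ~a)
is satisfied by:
  {i: True, a: True, p: True, s: True}
  {i: True, a: True, p: True, s: False}
  {a: True, p: True, s: True, i: False}
  {a: True, p: True, s: False, i: False}
  {i: True, a: True, s: True, p: False}
  {i: True, a: True, s: False, p: False}
  {a: True, s: True, p: False, i: False}
  {a: True, s: False, p: False, i: False}
  {i: True, p: True, s: True, a: False}
  {i: True, p: True, s: False, a: False}
  {p: True, s: True, a: False, i: False}
  {p: True, a: False, s: False, i: False}
  {i: True, s: True, a: False, p: False}


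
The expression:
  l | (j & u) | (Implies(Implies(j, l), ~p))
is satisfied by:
  {j: True, l: True, p: False}
  {j: True, p: False, l: False}
  {l: True, p: False, j: False}
  {l: False, p: False, j: False}
  {j: True, l: True, p: True}
  {j: True, p: True, l: False}
  {l: True, p: True, j: False}


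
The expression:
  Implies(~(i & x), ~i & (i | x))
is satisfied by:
  {x: True}


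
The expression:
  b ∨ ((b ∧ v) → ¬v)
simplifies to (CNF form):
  True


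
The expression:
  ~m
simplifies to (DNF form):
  ~m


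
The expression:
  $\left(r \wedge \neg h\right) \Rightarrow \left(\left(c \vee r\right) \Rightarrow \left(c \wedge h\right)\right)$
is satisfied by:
  {h: True, r: False}
  {r: False, h: False}
  {r: True, h: True}


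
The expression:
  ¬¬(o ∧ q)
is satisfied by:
  {o: True, q: True}


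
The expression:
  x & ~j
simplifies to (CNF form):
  x & ~j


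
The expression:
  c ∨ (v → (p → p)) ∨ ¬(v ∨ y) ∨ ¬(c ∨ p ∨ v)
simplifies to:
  True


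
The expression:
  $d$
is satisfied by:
  {d: True}


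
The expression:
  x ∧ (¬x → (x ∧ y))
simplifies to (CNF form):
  x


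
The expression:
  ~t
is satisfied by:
  {t: False}
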